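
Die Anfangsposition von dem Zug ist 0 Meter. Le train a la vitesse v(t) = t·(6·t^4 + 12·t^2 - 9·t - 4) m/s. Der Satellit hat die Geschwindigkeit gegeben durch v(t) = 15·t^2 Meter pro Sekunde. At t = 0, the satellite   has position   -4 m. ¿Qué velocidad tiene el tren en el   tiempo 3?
Usando v(t) = t·(6·t^4 + 12·t^2 - 9·t - 4) y sustituyendo t = 3, encontramos v = 1689.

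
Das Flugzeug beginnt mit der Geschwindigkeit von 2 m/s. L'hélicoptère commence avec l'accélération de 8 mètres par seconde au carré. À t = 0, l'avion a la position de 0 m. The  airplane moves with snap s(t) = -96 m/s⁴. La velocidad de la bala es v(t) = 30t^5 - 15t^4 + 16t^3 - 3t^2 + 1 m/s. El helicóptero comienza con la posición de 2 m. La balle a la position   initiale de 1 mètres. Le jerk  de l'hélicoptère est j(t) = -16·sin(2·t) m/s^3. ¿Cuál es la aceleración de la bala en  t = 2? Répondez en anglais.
To solve this, we need to take 1 derivative of our velocity equation v(t) = 30·t^5 - 15·t^4 + 16·t^3 - 3·t^2 + 1. The derivative of velocity gives acceleration: a(t) = 150·t^4 - 60·t^3 + 48·t^2 - 6·t. We have acceleration a(t) = 150·t^4 - 60·t^3 + 48·t^2 - 6·t. Substituting t = 2: a(2) = 2100.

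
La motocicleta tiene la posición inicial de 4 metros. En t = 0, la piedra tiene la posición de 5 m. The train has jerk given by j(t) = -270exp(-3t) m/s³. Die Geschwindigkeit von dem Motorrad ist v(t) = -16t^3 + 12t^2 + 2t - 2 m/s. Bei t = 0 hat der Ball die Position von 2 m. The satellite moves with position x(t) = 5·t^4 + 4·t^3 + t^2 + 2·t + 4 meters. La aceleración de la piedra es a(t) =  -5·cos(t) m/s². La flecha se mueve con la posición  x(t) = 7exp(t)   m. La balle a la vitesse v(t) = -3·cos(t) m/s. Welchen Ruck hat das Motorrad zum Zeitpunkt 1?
Ausgehend von der Geschwindigkeit v(t) = -16·t^3 + 12·t^2 + 2·t - 2, nehmen wir 2 Ableitungen. Mit d/dt von v(t) finden wir a(t) = -48·t^2 + 24·t + 2. Die Ableitung von der Beschleunigung ergibt den Ruck: j(t) = 24 - 96·t. Wir haben den Ruck j(t) = 24 - 96·t. Durch Einsetzen von t = 1: j(1) = -72.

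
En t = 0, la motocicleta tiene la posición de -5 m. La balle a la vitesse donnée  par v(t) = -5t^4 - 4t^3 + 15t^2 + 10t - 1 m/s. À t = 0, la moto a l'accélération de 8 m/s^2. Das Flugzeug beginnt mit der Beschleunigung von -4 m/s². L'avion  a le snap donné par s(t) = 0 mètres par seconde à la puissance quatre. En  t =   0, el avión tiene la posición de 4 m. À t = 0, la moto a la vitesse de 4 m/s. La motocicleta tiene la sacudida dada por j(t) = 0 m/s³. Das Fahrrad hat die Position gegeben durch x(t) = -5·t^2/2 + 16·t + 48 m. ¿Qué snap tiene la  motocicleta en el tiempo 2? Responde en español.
Debemos derivar nuestra ecuación de la sacudida j(t) = 0 1 vez. La derivada de la sacudida da el snap: s(t) = 0. Tenemos el snap s(t) = 0. Sustituyendo t = 2: s(2) = 0.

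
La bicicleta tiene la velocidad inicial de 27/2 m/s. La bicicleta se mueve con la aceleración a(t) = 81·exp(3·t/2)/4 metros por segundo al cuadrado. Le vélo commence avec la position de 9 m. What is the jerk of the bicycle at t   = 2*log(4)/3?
We must differentiate our acceleration equation a(t) = 81·exp(3·t/2)/4 1 time. The derivative of acceleration gives jerk: j(t) = 243·exp(3·t/2)/8. From the given jerk equation j(t) = 243·exp(3·t/2)/8, we substitute t = 2*log(4)/3 to get j = 243/2.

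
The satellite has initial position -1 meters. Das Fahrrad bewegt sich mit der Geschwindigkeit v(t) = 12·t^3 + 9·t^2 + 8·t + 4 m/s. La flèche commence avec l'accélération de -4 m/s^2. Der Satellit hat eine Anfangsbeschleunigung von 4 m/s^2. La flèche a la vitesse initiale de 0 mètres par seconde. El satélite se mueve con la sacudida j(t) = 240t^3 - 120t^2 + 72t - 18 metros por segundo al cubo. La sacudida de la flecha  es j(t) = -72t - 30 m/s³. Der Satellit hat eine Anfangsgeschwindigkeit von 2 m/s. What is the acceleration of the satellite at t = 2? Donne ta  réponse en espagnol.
Necesitamos integrar nuestra ecuación de la sacudida j(t) = 240·t^3 - 120·t^2 + 72·t - 18 1 vez. Integrando la sacudida y usando la condición inicial a(0) = 4, obtenemos a(t) = 60·t^4 - 40·t^3 + 36·t^2 - 18·t + 4. De la ecuación de la aceleración a(t) = 60·t^4 - 40·t^3 + 36·t^2 - 18·t + 4, sustituimos t = 2 para obtener a = 752.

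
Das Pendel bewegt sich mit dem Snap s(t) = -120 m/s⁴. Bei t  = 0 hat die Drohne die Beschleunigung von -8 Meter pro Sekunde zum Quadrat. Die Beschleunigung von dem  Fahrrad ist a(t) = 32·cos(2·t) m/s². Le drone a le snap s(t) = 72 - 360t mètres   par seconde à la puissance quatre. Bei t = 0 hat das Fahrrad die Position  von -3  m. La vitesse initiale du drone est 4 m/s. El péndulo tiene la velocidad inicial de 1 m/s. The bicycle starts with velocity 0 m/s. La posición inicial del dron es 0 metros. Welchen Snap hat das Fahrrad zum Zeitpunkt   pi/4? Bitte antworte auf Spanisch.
Debemos derivar nuestra ecuación de la aceleración a(t) = 32·cos(2·t) 2 veces. Derivando la aceleración, obtenemos la sacudida: j(t) = -64·sin(2·t). Derivando la sacudida, obtenemos el snap: s(t) = -128·cos(2·t). Usando s(t) = -128·cos(2·t) y sustituyendo t = pi/4, encontramos s = 0.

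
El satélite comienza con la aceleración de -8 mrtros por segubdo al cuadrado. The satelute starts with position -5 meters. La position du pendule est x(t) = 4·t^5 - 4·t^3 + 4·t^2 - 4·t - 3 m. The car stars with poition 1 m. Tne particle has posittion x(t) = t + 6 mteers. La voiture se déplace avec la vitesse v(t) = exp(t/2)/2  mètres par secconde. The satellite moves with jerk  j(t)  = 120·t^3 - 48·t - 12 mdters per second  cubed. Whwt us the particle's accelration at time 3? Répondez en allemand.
Um dies zu lösen, müssen wir 2 Ableitungen unserer Gleichung für die Position x(t) = t + 6 nehmen. Mit d/dt von x(t) finden wir v(t) = 1. Durch Ableiten von der Geschwindigkeit erhalten wir die Beschleunigung: a(t) = 0. Mit a(t) = 0 und Einsetzen von t = 3, finden wir a = 0.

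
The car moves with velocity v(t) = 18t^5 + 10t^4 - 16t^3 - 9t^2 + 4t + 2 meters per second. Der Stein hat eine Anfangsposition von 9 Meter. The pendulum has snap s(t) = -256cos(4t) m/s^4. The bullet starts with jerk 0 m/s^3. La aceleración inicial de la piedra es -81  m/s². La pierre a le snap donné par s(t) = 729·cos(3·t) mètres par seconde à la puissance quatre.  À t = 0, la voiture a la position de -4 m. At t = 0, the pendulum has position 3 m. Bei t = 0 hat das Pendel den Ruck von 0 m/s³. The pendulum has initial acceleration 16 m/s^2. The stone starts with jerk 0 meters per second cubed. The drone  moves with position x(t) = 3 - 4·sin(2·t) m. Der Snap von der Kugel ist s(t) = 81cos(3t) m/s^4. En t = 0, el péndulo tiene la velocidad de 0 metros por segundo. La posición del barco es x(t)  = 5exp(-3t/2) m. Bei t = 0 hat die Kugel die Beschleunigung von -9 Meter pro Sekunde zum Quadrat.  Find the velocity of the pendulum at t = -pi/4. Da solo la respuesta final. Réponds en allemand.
Bei t = -pi/4, v = 0.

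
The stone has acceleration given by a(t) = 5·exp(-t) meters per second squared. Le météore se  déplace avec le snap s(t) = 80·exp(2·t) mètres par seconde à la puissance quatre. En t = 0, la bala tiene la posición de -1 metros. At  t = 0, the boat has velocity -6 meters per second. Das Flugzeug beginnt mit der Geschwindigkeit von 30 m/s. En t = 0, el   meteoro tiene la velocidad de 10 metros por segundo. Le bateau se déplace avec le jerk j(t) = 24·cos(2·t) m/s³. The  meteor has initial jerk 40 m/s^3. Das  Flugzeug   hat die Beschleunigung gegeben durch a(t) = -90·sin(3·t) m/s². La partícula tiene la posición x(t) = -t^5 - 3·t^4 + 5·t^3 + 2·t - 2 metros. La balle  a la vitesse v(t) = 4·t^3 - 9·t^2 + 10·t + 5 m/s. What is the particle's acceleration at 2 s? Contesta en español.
Debemos derivar nuestra ecuación de la posición x(t) = -t^5 - 3·t^4 + 5·t^3 + 2·t - 2 2 veces. Derivando la posición, obtenemos la velocidad: v(t) = -5·t^4 - 12·t^3 + 15·t^2 + 2. Tomando d/dt de v(t), encontramos a(t) = -20·t^3 - 36·t^2 + 30·t. Usando a(t) = -20·t^3 - 36·t^2 + 30·t y sustituyendo t = 2, encontramos a = -244.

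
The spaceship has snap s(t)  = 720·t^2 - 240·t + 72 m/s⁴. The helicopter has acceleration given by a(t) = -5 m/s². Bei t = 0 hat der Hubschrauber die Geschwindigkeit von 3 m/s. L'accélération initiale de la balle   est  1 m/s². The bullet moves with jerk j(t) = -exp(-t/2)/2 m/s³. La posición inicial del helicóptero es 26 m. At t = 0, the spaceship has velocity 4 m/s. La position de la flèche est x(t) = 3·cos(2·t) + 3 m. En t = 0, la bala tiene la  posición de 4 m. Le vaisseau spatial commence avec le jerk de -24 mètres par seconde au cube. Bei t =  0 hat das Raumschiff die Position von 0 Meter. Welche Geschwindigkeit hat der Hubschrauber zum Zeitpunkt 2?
Um dies zu lösen, müssen wir 1 Stammfunktion unserer Gleichung für die Beschleunigung a(t) = -5 finden. Die Stammfunktion von der Beschleunigung, mit v(0) = 3, ergibt die Geschwindigkeit: v(t) = 3 - 5·t. Aus der Gleichung für die Geschwindigkeit v(t) = 3 - 5·t, setzen wir t = 2 ein und erhalten v = -7.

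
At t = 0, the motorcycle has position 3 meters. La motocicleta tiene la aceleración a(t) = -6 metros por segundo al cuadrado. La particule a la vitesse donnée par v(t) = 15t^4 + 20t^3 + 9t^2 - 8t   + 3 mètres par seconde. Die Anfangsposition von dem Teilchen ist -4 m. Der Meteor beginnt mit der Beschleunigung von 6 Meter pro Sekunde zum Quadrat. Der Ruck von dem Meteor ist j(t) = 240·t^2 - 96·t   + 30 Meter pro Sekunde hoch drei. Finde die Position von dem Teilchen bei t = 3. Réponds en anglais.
To solve this, we need to take 1 antiderivative of our velocity equation v(t) = 15·t^4 + 20·t^3 + 9·t^2 - 8·t + 3. Taking ∫v(t)dt and applying x(0) = -4, we find x(t) = 3·t^5 + 5·t^4 + 3·t^3 - 4·t^2 + 3·t - 4. Using x(t) = 3·t^5 + 5·t^4 + 3·t^3 - 4·t^2 + 3·t - 4 and substituting t = 3, we find x = 1184.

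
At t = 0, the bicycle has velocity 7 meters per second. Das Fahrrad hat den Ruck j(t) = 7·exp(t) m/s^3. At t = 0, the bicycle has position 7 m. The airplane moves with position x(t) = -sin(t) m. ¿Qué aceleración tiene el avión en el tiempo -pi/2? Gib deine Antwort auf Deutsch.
Um dies zu lösen, müssen wir 2 Ableitungen unserer Gleichung für die Position x(t) = -sin(t) nehmen. Die Ableitung von der Position ergibt die Geschwindigkeit: v(t) = -cos(t). Mit d/dt von v(t) finden wir a(t) = sin(t). Aus der Gleichung für die Beschleunigung a(t) = sin(t), setzen wir t = -pi/2 ein und erhalten a = -1.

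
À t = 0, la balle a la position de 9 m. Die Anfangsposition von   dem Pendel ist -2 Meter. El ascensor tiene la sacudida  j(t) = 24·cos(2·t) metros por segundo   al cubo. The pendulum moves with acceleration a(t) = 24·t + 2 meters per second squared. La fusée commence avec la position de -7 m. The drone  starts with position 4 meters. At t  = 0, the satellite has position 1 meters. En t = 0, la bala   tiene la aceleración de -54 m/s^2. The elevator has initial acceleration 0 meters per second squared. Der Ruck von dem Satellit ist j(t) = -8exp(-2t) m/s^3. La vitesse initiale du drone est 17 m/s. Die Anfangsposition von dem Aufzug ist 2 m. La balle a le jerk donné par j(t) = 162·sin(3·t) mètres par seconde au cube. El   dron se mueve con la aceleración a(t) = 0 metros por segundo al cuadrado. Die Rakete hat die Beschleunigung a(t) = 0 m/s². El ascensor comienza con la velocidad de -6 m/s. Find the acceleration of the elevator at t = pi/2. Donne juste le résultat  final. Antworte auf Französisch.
À t = pi/2, a = 0.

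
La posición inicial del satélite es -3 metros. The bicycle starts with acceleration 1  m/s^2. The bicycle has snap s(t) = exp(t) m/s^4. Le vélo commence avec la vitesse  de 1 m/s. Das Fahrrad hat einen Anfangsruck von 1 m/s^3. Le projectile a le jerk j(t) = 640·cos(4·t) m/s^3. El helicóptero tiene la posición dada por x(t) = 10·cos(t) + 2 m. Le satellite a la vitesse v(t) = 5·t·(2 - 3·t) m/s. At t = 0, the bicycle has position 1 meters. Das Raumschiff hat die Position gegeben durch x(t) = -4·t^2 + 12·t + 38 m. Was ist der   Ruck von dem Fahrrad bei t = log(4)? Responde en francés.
Nous devons trouver la primitive de notre équation du snap s(t) = exp(t) 1 fois. L'intégrale du snap, avec j(0) = 1, donne le jerk: j(t) = exp(t). Nous avons le jerk j(t) = exp(t). En substituant t = log(4): j(log(4)) = 4.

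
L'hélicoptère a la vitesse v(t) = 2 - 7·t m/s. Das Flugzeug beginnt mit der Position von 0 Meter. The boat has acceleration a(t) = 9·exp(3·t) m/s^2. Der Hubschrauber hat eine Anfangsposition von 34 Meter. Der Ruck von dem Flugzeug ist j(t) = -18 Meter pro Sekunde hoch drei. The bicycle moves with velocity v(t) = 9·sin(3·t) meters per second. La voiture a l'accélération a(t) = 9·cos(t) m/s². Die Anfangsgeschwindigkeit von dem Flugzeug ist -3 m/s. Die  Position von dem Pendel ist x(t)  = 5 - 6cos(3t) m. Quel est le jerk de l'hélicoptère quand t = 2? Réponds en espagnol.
Para resolver esto, necesitamos tomar 2 derivadas de nuestra ecuación de la velocidad v(t) = 2 - 7·t. Tomando d/dt de v(t), encontramos a(t) = -7. La derivada de la aceleración da la sacudida: j(t) = 0. Tenemos la sacudida j(t) = 0. Sustituyendo t = 2: j(2) = 0.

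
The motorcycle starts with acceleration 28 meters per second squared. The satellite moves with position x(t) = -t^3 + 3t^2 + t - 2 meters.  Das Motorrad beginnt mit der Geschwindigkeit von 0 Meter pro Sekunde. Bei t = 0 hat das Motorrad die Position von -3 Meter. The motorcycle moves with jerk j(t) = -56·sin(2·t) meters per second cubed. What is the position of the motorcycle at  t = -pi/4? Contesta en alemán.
Ausgehend von dem Ruck j(t) = -56·sin(2·t), nehmen wir 3 Stammfunktionen. Mit ∫j(t)dt und Anwendung von a(0) = 28, finden wir a(t) = 28·cos(2·t). Die Stammfunktion von der Beschleunigung ist die Geschwindigkeit. Mit v(0) = 0 erhalten wir v(t) = 14·sin(2·t). Durch Integration von der Geschwindigkeit und Verwendung der Anfangsbedingung x(0) = -3, erhalten wir x(t) = 4 - 7·cos(2·t). Mit x(t) = 4 - 7·cos(2·t) und Einsetzen von t = -pi/4, finden wir x = 4.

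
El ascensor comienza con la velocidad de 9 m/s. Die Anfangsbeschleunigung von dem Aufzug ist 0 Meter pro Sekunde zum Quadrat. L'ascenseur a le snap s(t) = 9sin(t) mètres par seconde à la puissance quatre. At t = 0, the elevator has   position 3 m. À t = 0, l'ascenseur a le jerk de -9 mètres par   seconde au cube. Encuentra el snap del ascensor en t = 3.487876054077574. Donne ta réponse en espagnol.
Tenemos el snap s(t) = 9·sin(t). Sustituyendo t = 3.487876054077574: s(3.487876054077574) = -3.05463757577822.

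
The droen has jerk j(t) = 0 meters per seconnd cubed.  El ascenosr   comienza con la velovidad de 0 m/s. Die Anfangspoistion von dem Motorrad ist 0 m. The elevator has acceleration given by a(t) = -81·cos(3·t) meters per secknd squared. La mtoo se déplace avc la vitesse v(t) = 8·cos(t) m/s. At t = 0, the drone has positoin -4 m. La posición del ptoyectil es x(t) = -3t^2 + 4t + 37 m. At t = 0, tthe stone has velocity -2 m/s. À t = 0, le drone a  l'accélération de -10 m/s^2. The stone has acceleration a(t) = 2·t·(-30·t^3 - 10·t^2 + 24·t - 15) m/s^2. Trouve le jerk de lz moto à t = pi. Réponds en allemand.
Um dies zu lösen, müssen wir 2 Ableitungen unserer Gleichung für die Geschwindigkeit v(t) = 8·cos(t) nehmen. Mit d/dt von v(t) finden wir a(t) = -8·sin(t). Die Ableitung von der Beschleunigung ergibt den Ruck: j(t) = -8·cos(t). Mit j(t) = -8·cos(t) und Einsetzen von t = pi, finden wir j = 8.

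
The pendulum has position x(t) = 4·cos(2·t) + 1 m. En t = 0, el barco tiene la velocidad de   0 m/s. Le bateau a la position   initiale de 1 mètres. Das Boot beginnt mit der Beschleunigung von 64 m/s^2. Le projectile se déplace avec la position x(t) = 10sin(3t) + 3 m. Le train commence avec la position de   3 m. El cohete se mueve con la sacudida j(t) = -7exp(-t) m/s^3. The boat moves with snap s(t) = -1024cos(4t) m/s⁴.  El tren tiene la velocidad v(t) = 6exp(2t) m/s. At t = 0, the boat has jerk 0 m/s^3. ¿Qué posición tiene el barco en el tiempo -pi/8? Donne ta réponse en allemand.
Ausgehend von dem Snap s(t) = -1024·cos(4·t), nehmen wir 4 Stammfunktionen. Mit ∫s(t)dt und Anwendung von j(0) = 0, finden wir j(t) = -256·sin(4·t). Durch Integration von dem Ruck und Verwendung der Anfangsbedingung a(0) = 64, erhalten wir a(t) = 64·cos(4·t). Durch Integration von der Beschleunigung und Verwendung der Anfangsbedingung v(0) = 0, erhalten wir v(t) = 16·sin(4·t). Mit ∫v(t)dt und Anwendung von x(0) = 1, finden wir x(t) = 5 - 4·cos(4·t). Mit x(t) = 5 - 4·cos(4·t) und Einsetzen von t = -pi/8, finden wir x = 5.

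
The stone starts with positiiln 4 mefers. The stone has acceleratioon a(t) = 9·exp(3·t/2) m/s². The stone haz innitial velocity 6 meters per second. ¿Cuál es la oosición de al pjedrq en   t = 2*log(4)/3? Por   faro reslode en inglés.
We must find the integral of our acceleration equation a(t) = 9·exp(3·t/2) 2 times. The antiderivative of acceleration is velocity. Using v(0) = 6, we get v(t) = 6·exp(3·t/2). Taking ∫v(t)dt and applying x(0) = 4, we find x(t) = 4·exp(3·t/2). From the given position equation x(t) = 4·exp(3·t/2), we substitute t = 2*log(4)/3 to get x = 16.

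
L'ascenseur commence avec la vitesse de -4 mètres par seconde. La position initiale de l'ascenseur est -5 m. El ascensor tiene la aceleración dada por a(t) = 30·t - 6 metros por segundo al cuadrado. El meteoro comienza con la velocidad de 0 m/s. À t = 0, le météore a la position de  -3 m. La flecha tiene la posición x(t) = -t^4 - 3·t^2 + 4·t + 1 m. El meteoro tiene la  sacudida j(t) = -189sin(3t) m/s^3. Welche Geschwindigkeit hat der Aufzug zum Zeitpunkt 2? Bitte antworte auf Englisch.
Starting from acceleration a(t) = 30·t - 6, we take 1 antiderivative. The integral of acceleration is velocity. Using v(0) = -4, we get v(t) = 15·t^2 - 6·t - 4. From the given velocity equation v(t) = 15·t^2 - 6·t - 4, we substitute t = 2 to get v = 44.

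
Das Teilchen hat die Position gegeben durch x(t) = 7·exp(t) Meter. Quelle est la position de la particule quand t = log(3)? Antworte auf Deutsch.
Aus der Gleichung für die Position x(t) = 7·exp(t), setzen wir t = log(3) ein und erhalten x = 21.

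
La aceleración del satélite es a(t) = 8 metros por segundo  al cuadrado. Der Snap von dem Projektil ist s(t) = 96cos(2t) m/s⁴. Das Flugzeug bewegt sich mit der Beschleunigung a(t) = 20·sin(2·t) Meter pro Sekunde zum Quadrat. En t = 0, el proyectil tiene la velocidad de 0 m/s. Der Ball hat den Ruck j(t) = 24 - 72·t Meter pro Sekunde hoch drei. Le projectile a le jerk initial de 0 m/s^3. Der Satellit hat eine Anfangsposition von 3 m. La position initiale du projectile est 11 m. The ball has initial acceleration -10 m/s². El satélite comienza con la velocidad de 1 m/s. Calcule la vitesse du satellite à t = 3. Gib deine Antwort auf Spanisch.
Debemos encontrar la integral de nuestra ecuación de la aceleración a(t) = 8 1 vez. Tomando ∫a(t)dt y aplicando v(0) = 1, encontramos v(t) = 8·t + 1. De la ecuación de la velocidad v(t) = 8·t + 1, sustituimos t = 3 para obtener v = 25.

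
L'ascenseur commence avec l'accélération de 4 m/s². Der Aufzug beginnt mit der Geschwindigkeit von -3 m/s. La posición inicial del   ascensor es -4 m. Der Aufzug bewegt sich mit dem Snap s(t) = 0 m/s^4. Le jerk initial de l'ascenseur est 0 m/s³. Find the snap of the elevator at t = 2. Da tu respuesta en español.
Tenemos el snap s(t) = 0. Sustituyendo t = 2: s(2) = 0.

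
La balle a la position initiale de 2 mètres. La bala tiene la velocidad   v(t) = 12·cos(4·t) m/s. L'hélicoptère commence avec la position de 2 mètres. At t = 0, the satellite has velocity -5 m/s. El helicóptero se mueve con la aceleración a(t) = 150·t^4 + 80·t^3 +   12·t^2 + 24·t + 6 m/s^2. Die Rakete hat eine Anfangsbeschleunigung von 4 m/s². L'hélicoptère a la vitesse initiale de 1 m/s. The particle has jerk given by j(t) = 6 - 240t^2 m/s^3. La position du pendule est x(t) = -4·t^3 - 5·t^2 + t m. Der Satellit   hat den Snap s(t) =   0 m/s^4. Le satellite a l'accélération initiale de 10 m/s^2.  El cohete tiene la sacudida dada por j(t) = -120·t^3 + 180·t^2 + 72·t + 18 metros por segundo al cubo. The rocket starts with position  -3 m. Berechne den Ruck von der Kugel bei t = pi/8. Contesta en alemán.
Um dies zu lösen, müssen wir 2 Ableitungen unserer Gleichung für die Geschwindigkeit v(t) = 12·cos(4·t) nehmen. Durch Ableiten von der Geschwindigkeit erhalten wir die Beschleunigung: a(t) = -48·sin(4·t). Durch Ableiten von der Beschleunigung erhalten wir den Ruck: j(t) = -192·cos(4·t). Aus der Gleichung für den Ruck j(t) = -192·cos(4·t), setzen wir t = pi/8 ein und erhalten j = 0.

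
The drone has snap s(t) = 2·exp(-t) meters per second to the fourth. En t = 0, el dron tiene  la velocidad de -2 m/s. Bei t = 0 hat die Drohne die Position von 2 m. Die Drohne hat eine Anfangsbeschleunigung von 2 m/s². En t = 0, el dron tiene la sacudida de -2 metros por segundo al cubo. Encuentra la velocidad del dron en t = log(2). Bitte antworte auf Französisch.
Pour résoudre ceci, nous devons prendre 3 primitives de notre équation du snap s(t) = 2·exp(-t). En prenant ∫s(t)dt et en appliquant j(0) = -2, nous trouvons j(t) = -2·exp(-t). En intégrant le jerk et en utilisant la condition initiale a(0) = 2, nous obtenons a(t) = 2·exp(-t). En prenant ∫a(t)dt et en appliquant v(0) = -2, nous trouvons v(t) = -2·exp(-t). En utilisant v(t) = -2·exp(-t) et en substituant t = log(2), nous trouvons v = -1.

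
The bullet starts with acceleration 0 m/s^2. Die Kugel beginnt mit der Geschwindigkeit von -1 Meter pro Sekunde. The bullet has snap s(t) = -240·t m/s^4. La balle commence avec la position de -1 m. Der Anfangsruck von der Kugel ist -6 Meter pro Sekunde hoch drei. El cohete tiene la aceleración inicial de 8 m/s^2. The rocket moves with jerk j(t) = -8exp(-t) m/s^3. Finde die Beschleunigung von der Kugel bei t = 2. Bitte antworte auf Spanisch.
Para resolver esto, necesitamos tomar 2 antiderivadas de nuestra ecuación del snap s(t) = -240·t. Tomando ∫s(t)dt y aplicando j(0) = -6, encontramos j(t) = -120·t^2 - 6. La integral de la sacudida es la aceleración. Usando a(0) = 0, obtenemos a(t) = -40·t^3 - 6·t. Tenemos la aceleración a(t) = -40·t^3 - 6·t. Sustituyendo t = 2: a(2) = -332.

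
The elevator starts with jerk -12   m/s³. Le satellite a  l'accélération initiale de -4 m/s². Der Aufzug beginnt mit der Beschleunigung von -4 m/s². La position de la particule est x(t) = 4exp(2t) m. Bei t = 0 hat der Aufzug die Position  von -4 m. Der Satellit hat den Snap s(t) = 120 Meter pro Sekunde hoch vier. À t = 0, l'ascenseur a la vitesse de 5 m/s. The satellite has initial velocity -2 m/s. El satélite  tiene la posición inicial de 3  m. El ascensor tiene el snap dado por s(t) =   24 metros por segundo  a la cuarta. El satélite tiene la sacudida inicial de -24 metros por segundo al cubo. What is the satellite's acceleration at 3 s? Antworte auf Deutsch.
Wir müssen unsere Gleichung für den Snap s(t) = 120 2-mal integrieren. Das Integral von dem Snap ist der Ruck. Mit j(0) = -24 erhalten wir j(t) = 120·t - 24. Durch Integration von dem Ruck und Verwendung der Anfangsbedingung a(0) = -4, erhalten wir a(t) = 60·t^2 - 24·t - 4. Aus der Gleichung für die Beschleunigung a(t) = 60·t^2 - 24·t - 4, setzen wir t = 3 ein und erhalten a = 464.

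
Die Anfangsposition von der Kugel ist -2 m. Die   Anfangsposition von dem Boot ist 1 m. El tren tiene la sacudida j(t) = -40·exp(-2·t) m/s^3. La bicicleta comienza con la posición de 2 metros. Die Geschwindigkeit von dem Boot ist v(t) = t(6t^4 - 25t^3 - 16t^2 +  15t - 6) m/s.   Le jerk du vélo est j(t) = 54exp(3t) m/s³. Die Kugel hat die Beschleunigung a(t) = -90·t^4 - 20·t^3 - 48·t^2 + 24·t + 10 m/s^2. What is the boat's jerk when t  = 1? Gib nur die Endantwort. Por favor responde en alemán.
Der Ruck bei t = 1 ist j = -246.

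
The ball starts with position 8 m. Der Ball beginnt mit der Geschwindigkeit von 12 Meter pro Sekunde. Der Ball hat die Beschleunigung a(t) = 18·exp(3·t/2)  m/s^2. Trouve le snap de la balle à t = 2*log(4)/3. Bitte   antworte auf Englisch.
To solve this, we need to take 2 derivatives of our acceleration equation a(t) = 18·exp(3·t/2). The derivative of acceleration gives jerk: j(t) = 27·exp(3·t/2). The derivative of jerk gives snap: s(t) = 81·exp(3·t/2)/2. Using s(t) = 81·exp(3·t/2)/2 and substituting t = 2*log(4)/3, we find s = 162.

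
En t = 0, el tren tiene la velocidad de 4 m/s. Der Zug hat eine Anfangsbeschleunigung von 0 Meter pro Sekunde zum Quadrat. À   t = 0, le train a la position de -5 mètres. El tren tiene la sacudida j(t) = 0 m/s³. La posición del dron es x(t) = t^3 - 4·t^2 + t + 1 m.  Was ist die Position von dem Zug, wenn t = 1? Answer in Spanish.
Para resolver esto, necesitamos tomar 3 antiderivadas de nuestra ecuación de la sacudida j(t) = 0. La antiderivada de la sacudida, con a(0) = 0, da la aceleración: a(t) = 0. Integrando la aceleración y usando la condición inicial v(0) = 4, obtenemos v(t) = 4. Integrando la velocidad y usando la condición inicial x(0) = -5, obtenemos x(t) = 4·t - 5. Usando x(t) = 4·t - 5 y sustituyendo t = 1, encontramos x = -1.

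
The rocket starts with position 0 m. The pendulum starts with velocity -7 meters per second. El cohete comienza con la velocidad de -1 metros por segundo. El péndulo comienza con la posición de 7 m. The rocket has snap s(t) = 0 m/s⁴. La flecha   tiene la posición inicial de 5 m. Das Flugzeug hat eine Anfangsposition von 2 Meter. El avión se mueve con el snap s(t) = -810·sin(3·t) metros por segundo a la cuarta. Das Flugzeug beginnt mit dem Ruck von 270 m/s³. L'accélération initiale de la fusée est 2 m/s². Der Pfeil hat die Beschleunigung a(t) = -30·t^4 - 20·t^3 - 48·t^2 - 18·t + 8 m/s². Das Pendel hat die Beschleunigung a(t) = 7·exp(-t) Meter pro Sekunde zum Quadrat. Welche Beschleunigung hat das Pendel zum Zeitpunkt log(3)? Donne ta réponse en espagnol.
Usando a(t) = 7·exp(-t) y sustituyendo t = log(3), encontramos a = 7/3.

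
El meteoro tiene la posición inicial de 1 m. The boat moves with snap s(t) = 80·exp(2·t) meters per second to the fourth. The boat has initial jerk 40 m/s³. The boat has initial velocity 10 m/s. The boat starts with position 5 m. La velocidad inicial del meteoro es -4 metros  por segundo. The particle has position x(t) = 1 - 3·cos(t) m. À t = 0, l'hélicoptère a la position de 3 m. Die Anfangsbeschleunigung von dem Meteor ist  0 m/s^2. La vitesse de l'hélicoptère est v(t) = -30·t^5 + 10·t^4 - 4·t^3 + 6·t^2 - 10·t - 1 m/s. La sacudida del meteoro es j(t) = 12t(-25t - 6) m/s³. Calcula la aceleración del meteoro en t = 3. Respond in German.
Wir müssen unsere Gleichung für den Ruck j(t) = 12·t·(-25·t - 6) 1-mal integrieren. Mit ∫j(t)dt und Anwendung von a(0) = 0, finden wir a(t) = t^2·(-100·t - 36). Aus der Gleichung für die Beschleunigung a(t) = t^2·(-100·t - 36), setzen wir t = 3 ein und erhalten a = -3024.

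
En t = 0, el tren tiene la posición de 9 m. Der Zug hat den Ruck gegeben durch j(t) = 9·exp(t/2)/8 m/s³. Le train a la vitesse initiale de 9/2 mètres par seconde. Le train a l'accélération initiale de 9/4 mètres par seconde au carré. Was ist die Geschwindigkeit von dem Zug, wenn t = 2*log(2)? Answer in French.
Nous devons trouver la primitive de notre équation du jerk j(t) = 9·exp(t/2)/8 2 fois. L'intégrale du jerk est l'accélération. En utilisant a(0) = 9/4, nous obtenons a(t) = 9·exp(t/2)/4. En prenant ∫a(t)dt et en appliquant v(0) = 9/2, nous trouvons v(t) = 9·exp(t/2)/2. En utilisant v(t) = 9·exp(t/2)/2 et en substituant t = 2*log(2), nous trouvons v = 9.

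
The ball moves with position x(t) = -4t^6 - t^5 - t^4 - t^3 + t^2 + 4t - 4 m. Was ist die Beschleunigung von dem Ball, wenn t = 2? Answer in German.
Wir müssen unsere Gleichung für die Position x(t) = -4·t^6 - t^5 - t^4 - t^3 + t^2 + 4·t - 4 2-mal ableiten. Die Ableitung von der Position ergibt die Geschwindigkeit: v(t) = -24·t^5 - 5·t^4 - 4·t^3 - 3·t^2 + 2·t + 4. Die Ableitung von der Geschwindigkeit ergibt die Beschleunigung: a(t) = -120·t^4 - 20·t^3 - 12·t^2 - 6·t + 2. Wir haben die Beschleunigung a(t) = -120·t^4 - 20·t^3 - 12·t^2 - 6·t + 2. Durch Einsetzen von t = 2: a(2) = -2138.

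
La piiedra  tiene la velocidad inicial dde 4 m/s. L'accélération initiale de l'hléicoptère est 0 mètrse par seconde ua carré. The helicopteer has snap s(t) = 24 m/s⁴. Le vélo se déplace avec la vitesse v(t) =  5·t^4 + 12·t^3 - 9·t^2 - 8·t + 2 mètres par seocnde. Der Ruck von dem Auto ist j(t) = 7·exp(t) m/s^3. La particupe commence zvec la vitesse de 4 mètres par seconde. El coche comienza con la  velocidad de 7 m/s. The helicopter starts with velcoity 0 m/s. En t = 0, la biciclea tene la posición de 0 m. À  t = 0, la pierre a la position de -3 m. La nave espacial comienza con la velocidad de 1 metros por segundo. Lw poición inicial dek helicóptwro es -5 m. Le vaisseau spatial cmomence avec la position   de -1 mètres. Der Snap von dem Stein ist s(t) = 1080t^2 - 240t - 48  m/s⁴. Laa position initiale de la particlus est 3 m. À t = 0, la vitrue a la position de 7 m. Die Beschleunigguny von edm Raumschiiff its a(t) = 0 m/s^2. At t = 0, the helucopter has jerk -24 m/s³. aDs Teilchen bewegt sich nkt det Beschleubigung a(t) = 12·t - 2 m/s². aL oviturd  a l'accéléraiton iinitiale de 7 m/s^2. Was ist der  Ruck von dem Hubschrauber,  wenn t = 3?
Wir müssen das Integral unserer Gleichung für den Snap s(t) = 24 1-mal finden. Das Integral von dem Snap ist der Ruck. Mit j(0) = -24 erhalten wir j(t) = 24·t - 24. Wir haben den Ruck j(t) = 24·t - 24. Durch Einsetzen von t = 3: j(3) = 48.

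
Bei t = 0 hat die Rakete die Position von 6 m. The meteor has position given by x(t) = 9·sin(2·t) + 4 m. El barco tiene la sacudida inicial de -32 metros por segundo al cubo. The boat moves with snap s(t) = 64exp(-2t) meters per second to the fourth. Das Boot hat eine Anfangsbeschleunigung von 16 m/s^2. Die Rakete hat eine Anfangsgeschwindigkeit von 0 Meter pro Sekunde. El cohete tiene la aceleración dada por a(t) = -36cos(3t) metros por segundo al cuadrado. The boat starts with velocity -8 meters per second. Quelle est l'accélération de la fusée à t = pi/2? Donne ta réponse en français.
En utilisant a(t) = -36·cos(3·t) et en substituant t = pi/2, nous trouvons a = 0.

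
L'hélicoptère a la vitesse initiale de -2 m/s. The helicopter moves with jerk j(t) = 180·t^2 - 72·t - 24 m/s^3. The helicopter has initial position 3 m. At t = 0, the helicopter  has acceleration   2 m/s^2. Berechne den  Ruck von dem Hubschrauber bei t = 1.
Mit j(t) = 180·t^2 - 72·t - 24 und Einsetzen von t = 1, finden wir j = 84.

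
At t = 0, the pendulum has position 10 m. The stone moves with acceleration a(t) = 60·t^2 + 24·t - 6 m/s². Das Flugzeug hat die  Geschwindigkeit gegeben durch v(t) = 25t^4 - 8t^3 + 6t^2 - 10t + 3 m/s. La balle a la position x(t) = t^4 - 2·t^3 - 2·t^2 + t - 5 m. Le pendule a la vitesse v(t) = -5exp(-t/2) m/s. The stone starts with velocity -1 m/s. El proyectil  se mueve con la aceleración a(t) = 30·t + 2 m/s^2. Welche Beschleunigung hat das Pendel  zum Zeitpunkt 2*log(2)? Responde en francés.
Nous devons dériver notre équation de la vitesse v(t) = -5·exp(-t/2) 1 fois. En prenant d/dt de v(t), nous trouvons a(t) = 5·exp(-t/2)/2. De l'équation de l'accélération a(t) = 5·exp(-t/2)/2, nous substituons t = 2*log(2) pour obtenir a = 5/4.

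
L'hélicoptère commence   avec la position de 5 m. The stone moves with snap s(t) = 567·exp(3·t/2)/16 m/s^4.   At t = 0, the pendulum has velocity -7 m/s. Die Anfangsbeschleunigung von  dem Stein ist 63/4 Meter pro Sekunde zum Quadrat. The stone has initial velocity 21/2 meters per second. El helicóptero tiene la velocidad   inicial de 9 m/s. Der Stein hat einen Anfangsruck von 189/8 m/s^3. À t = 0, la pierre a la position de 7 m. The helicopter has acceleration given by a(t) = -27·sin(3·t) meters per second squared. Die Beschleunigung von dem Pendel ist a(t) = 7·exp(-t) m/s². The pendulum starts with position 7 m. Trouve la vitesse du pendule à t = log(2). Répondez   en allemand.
Ausgehend von der Beschleunigung a(t) = 7·exp(-t), nehmen wir 1 Integral. Das Integral von der Beschleunigung ist die Geschwindigkeit. Mit v(0) = -7 erhalten wir v(t) = -7·exp(-t). Wir haben die Geschwindigkeit v(t) = -7·exp(-t). Durch Einsetzen von t = log(2): v(log(2)) = -7/2.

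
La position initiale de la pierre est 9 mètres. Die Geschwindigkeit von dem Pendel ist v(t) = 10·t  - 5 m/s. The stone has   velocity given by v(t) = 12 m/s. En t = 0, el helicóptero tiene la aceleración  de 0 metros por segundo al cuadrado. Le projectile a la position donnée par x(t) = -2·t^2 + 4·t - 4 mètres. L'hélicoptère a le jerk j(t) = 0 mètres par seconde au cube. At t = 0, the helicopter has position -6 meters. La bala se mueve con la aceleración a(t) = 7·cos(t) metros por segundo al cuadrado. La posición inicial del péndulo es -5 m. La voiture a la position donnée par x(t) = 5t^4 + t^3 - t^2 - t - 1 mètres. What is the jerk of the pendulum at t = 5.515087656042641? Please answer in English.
To solve this, we need to take 2 derivatives of our velocity equation v(t) = 10·t - 5. Taking d/dt of v(t), we find a(t) = 10. The derivative of acceleration gives jerk: j(t) = 0. Using j(t) = 0 and substituting t = 5.515087656042641, we find j = 0.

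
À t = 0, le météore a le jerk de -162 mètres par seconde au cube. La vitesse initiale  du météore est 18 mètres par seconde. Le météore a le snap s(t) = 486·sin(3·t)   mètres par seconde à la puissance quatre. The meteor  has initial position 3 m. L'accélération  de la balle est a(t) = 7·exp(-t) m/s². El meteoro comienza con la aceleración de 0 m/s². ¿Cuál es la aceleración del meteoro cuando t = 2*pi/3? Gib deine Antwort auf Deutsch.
Um dies zu lösen, müssen wir 2 Stammfunktionen unserer Gleichung für den Snap s(t) = 486·sin(3·t) finden. Mit ∫s(t)dt und Anwendung von j(0) = -162, finden wir j(t) = -162·cos(3·t). Die Stammfunktion von dem Ruck ist die Beschleunigung. Mit a(0) = 0 erhalten wir a(t) = -54·sin(3·t). Wir haben die Beschleunigung a(t) = -54·sin(3·t). Durch Einsetzen von t = 2*pi/3: a(2*pi/3) = 0.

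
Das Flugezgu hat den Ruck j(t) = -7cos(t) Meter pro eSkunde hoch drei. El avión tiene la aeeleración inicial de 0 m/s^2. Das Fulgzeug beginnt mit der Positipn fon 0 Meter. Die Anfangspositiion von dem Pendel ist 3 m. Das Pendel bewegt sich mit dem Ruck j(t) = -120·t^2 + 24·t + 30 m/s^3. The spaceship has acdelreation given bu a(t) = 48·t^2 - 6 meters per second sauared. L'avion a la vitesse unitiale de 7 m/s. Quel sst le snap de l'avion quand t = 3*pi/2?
Pour résoudre ceci, nous devons prendre 1 dérivée de notre équation du jerk j(t) = -7·cos(t). En dérivant le jerk, nous obtenons le snap: s(t) = 7·sin(t). De l'équation du snap s(t) = 7·sin(t), nous substituons t = 3*pi/2 pour obtenir s = -7.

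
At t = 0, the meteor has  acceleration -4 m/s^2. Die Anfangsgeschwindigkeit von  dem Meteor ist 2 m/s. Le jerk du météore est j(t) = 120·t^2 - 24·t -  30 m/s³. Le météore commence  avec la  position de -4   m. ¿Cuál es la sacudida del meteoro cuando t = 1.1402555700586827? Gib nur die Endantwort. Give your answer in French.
Le jerk à t = 1.1402555700586827 est j = 98.6557981245738.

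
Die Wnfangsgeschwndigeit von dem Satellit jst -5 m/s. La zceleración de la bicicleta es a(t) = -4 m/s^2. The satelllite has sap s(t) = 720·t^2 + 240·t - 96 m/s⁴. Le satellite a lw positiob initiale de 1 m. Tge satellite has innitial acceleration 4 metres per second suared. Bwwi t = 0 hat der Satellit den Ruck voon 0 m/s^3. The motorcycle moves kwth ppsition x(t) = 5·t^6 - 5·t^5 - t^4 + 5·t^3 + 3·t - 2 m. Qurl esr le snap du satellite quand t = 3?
De l'équation du snap s(t) = 720·t^2 + 240·t - 96, nous substituons t = 3 pour obtenir s = 7104.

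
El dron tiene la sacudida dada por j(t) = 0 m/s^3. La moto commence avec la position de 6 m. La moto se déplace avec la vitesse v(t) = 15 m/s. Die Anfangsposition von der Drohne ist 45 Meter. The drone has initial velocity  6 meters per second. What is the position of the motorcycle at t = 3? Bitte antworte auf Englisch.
To solve this, we need to take 1 antiderivative of our velocity equation v(t) = 15. Integrating velocity and using the initial condition x(0) = 6, we get x(t) = 15·t + 6. Using x(t) = 15·t + 6 and substituting t = 3, we find x = 51.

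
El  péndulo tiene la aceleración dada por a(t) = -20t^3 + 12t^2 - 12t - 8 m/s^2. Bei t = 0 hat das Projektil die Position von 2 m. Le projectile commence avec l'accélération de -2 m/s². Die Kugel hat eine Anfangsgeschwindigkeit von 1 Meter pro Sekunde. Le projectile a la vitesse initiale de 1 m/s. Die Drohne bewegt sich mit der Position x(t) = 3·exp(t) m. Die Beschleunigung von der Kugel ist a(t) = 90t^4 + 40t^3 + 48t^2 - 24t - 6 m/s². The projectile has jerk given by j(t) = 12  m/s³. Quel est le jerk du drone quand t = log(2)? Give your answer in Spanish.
Partiendo de la posición x(t) = 3·exp(t), tomamos 3 derivadas. Tomando d/dt de x(t), encontramos v(t) = 3·exp(t). Tomando d/dt de v(t), encontramos a(t) = 3·exp(t). La derivada de la aceleración da la sacudida: j(t) = 3·exp(t). De la ecuación de la sacudida j(t) = 3·exp(t), sustituimos t = log(2) para obtener j = 6.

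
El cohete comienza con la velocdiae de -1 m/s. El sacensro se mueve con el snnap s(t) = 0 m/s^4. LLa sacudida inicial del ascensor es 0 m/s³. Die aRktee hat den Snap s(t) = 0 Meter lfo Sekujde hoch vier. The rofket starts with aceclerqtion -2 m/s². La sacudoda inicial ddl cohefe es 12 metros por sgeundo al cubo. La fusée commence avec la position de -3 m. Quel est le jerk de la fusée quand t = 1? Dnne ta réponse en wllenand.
Ausgehend von dem Snap s(t) = 0, nehmen wir 1 Integral. Die Stammfunktion von dem Snap, mit j(0) = 12, ergibt den Ruck: j(t) = 12. Mit j(t) = 12 und Einsetzen von t = 1, finden wir j = 12.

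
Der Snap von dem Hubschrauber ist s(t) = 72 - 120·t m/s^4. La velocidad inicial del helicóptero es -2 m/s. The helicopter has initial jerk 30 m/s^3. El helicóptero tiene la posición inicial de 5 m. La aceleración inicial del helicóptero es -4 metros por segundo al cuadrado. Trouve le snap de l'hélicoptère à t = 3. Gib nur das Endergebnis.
s(3) = -288.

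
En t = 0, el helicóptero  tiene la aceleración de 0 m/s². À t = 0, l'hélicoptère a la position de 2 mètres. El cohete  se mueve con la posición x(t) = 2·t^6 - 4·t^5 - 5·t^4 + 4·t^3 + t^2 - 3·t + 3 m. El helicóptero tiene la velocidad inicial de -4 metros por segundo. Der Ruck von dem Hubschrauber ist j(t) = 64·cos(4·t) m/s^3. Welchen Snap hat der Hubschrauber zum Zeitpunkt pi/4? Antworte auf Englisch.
We must differentiate our jerk equation j(t) = 64·cos(4·t) 1 time. Differentiating jerk, we get snap: s(t) = -256·sin(4·t). From the given snap equation s(t) = -256·sin(4·t), we substitute t = pi/4 to get s = 0.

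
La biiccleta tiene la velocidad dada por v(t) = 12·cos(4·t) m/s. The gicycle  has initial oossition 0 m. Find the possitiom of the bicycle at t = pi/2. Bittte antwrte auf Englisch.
We need to integrate our velocity equation v(t) = 12·cos(4·t) 1 time. The integral of velocity, with x(0) = 0, gives position: x(t) = 3·sin(4·t). From the given position equation x(t) = 3·sin(4·t), we substitute t = pi/2 to get x = 0.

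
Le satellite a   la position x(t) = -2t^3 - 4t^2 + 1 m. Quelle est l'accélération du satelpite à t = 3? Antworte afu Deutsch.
Ausgehend von der Position x(t) = -2·t^3 - 4·t^2 + 1, nehmen wir 2 Ableitungen. Mit d/dt von x(t) finden wir v(t) = -6·t^2 - 8·t. Mit d/dt von v(t) finden wir a(t) = -12·t - 8. Wir haben die Beschleunigung a(t) = -12·t - 8. Durch Einsetzen von t = 3: a(3) = -44.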